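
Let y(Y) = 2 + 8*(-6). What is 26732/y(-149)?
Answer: -13366/23 ≈ -581.13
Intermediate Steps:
y(Y) = -46 (y(Y) = 2 - 48 = -46)
26732/y(-149) = 26732/(-46) = 26732*(-1/46) = -13366/23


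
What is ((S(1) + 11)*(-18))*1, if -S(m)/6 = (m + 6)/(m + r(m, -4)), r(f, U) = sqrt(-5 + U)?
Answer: -612/5 - 1134*I/5 ≈ -122.4 - 226.8*I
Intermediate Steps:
S(m) = -6*(6 + m)/(m + 3*I) (S(m) = -6*(m + 6)/(m + sqrt(-5 - 4)) = -6*(6 + m)/(m + sqrt(-9)) = -6*(6 + m)/(m + 3*I))
((S(1) + 11)*(-18))*1 = ((6*(-6 - 1*1)/(1 + 3*I) + 11)*(-18))*1 = ((6*((1 - 3*I)/10)*(-6 - 1) + 11)*(-18))*1 = ((6*((1 - 3*I)/10)*(-7) + 11)*(-18))*1 = (((-21/5 + 63*I/5) + 11)*(-18))*1 = ((34/5 + 63*I/5)*(-18))*1 = (-612/5 - 1134*I/5)*1 = -612/5 - 1134*I/5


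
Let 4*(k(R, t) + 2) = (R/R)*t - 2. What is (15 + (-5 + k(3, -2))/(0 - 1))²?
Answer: 529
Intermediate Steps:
k(R, t) = -5/2 + t/4 (k(R, t) = -2 + ((R/R)*t - 2)/4 = -2 + (1*t - 2)/4 = -2 + (t - 2)/4 = -2 + (-2 + t)/4 = -2 + (-½ + t/4) = -5/2 + t/4)
(15 + (-5 + k(3, -2))/(0 - 1))² = (15 + (-5 + (-5/2 + (¼)*(-2)))/(0 - 1))² = (15 + (-5 + (-5/2 - ½))/(-1))² = (15 + (-5 - 3)*(-1))² = (15 - 8*(-1))² = (15 + 8)² = 23² = 529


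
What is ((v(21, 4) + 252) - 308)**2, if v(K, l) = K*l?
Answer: 784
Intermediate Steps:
((v(21, 4) + 252) - 308)**2 = ((21*4 + 252) - 308)**2 = ((84 + 252) - 308)**2 = (336 - 308)**2 = 28**2 = 784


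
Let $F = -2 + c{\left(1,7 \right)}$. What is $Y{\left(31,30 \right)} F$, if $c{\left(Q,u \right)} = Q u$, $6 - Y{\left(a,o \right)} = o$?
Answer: $-120$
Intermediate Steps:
$Y{\left(a,o \right)} = 6 - o$
$F = 5$ ($F = -2 + 1 \cdot 7 = -2 + 7 = 5$)
$Y{\left(31,30 \right)} F = \left(6 - 30\right) 5 = \left(-24\right) 5 = -120$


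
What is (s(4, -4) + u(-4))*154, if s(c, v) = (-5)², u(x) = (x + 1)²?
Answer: 5236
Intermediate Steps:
u(x) = (1 + x)²
s(c, v) = 25
(s(4, -4) + u(-4))*154 = (25 + (1 - 4)²)*154 = (25 + (-3)²)*154 = (25 + 9)*154 = 34*154 = 5236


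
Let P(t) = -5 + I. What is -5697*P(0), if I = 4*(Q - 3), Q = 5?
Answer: -17091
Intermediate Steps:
I = 8 (I = 4*(5 - 3) = 4*2 = 8)
P(t) = 3 (P(t) = -5 + 8 = 3)
-5697*P(0) = -5697*3 = -17091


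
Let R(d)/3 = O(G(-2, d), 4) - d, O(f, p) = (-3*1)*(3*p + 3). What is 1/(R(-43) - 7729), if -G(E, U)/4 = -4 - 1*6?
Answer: -1/7735 ≈ -0.00012928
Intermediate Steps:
G(E, U) = 40 (G(E, U) = -4*(-4 - 1*6) = -4*(-4 - 6) = -4*(-10) = 40)
O(f, p) = -9 - 9*p (O(f, p) = -3*(3 + 3*p) = -9 - 9*p)
R(d) = -135 - 3*d (R(d) = 3*((-9 - 9*4) - d) = 3*((-9 - 36) - d) = 3*(-45 - d) = -135 - 3*d)
1/(R(-43) - 7729) = 1/((-135 - 3*(-43)) - 7729) = 1/((-135 + 129) - 7729) = 1/(-6 - 7729) = 1/(-7735) = -1/7735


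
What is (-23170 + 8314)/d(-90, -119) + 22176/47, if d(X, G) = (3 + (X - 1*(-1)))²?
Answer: 40828866/86903 ≈ 469.82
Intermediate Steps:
d(X, G) = (4 + X)² (d(X, G) = (3 + (X + 1))² = (3 + (1 + X))² = (4 + X)²)
(-23170 + 8314)/d(-90, -119) + 22176/47 = (-23170 + 8314)/((4 - 90)²) + 22176/47 = -14856/((-86)²) + 22176*(1/47) = -14856/7396 + 22176/47 = -14856*1/7396 + 22176/47 = -3714/1849 + 22176/47 = 40828866/86903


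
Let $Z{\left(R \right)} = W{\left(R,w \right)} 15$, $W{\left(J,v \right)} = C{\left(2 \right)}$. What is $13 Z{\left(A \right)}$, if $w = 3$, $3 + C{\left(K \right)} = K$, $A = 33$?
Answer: $-195$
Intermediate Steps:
$C{\left(K \right)} = -3 + K$
$W{\left(J,v \right)} = -1$ ($W{\left(J,v \right)} = -3 + 2 = -1$)
$Z{\left(R \right)} = -15$ ($Z{\left(R \right)} = \left(-1\right) 15 = -15$)
$13 Z{\left(A \right)} = 13 \left(-15\right) = -195$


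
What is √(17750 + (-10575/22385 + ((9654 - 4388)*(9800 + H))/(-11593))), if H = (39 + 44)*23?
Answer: 7*√5647870622141453/4718351 ≈ 111.49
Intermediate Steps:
H = 1909 (H = 83*23 = 1909)
√(17750 + (-10575/22385 + ((9654 - 4388)*(9800 + H))/(-11593))) = √(17750 + (-10575/22385 + ((9654 - 4388)*(9800 + 1909))/(-11593))) = √(17750 + (-10575*1/22385 + (5266*11709)*(-1/11593))) = √(17750 + (-2115/4477 + 61659594*(-1/11593))) = √(17750 + (-2115/4477 - 61659594/11593)) = √(17750 - 276074521533/51901861) = √(645183511217/51901861) = 7*√5647870622141453/4718351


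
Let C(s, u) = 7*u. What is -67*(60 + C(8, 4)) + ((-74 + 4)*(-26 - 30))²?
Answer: 15360504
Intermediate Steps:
-67*(60 + C(8, 4)) + ((-74 + 4)*(-26 - 30))² = -67*(60 + 7*4) + ((-74 + 4)*(-26 - 30))² = -67*(60 + 28) + (-70*(-56))² = -67*88 + 3920² = -5896 + 15366400 = 15360504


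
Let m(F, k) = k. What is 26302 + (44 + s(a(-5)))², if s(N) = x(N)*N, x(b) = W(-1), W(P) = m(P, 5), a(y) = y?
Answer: 26663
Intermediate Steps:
W(P) = 5
x(b) = 5
s(N) = 5*N
26302 + (44 + s(a(-5)))² = 26302 + (44 + 5*(-5))² = 26302 + (44 - 25)² = 26302 + 19² = 26302 + 361 = 26663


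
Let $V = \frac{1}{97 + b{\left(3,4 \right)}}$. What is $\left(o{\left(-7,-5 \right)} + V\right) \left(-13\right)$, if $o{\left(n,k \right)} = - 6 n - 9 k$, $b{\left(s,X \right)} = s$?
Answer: $- \frac{113113}{100} \approx -1131.1$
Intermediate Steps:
$o{\left(n,k \right)} = - 9 k - 6 n$
$V = \frac{1}{100}$ ($V = \frac{1}{97 + 3} = \frac{1}{100} \approx 0.01$)
$\left(o{\left(-7,-5 \right)} + V\right) \left(-13\right) = \left(\left(\left(-9\right) \left(-5\right) - -42\right) + \frac{1}{100}\right) \left(-13\right) = \left(\left(45 + 42\right) + \frac{1}{100}\right) \left(-13\right) = \left(87 + \frac{1}{100}\right) \left(-13\right) = \frac{8701}{100} \left(-13\right) = - \frac{113113}{100}$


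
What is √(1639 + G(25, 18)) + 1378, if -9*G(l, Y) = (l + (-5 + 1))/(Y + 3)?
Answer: 1378 + 5*√590/3 ≈ 1418.5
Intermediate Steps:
G(l, Y) = -(-4 + l)/(9*(3 + Y)) (G(l, Y) = -(l + (-5 + 1))/(9*(Y + 3)) = -(l - 4)/(9*(3 + Y)) = -(-4 + l)/(9*(3 + Y)))
√(1639 + G(25, 18)) + 1378 = √(1639 + (4 - 1*25)/(9*(3 + 18))) + 1378 = √(1639 + (⅑)*(4 - 25)/21) + 1378 = √(1639 + (⅑)*(1/21)*(-21)) + 1378 = √(1639 - ⅑) + 1378 = √(14750/9) + 1378 = 5*√590/3 + 1378 = 1378 + 5*√590/3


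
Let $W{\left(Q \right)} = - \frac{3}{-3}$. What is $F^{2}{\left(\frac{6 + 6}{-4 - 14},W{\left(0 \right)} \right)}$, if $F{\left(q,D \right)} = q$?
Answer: $\frac{4}{9} \approx 0.44444$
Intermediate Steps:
$W{\left(Q \right)} = 1$ ($W{\left(Q \right)} = \left(-3\right) \left(- \frac{1}{3}\right) = 1$)
$F^{2}{\left(\frac{6 + 6}{-4 - 14},W{\left(0 \right)} \right)} = \left(\frac{6 + 6}{-4 - 14}\right)^{2} = \left(\frac{12}{-18}\right)^{2} = \left(12 \left(- \frac{1}{18}\right)\right)^{2} = \left(- \frac{2}{3}\right)^{2} = \frac{4}{9}$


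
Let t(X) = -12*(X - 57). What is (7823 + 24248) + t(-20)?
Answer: 32995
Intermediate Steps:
t(X) = 684 - 12*X (t(X) = -12*(-57 + X) = 684 - 12*X)
(7823 + 24248) + t(-20) = (7823 + 24248) + (684 - 12*(-20)) = 32071 + (684 + 240) = 32071 + 924 = 32995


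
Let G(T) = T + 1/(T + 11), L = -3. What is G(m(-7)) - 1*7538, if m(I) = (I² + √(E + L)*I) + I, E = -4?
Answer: (-397630*I - 52101*√7)/(7*√7 + 53*I) ≈ -7496.0 - 18.514*I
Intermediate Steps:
m(I) = I + I² + I*I*√7 (m(I) = (I² + √(-4 - 3)*I) + I = (I² + √(-7)*I) + I = (I² + (I*√7)*I) + I = (I² + I*I*√7) + I = I + I² + I*I*√7)
G(T) = T + 1/(11 + T)
G(m(-7)) - 1*7538 = (1 + (-7*(1 - 7 + I*√7))² + 11*(-7*(1 - 7 + I*√7)))/(11 - 7*(1 - 7 + I*√7)) - 1*7538 = (1 + (-7*(-6 + I*√7))² + 11*(-7*(-6 + I*√7)))/(11 - 7*(-6 + I*√7)) - 7538 = (1 + (42 - 7*I*√7)² + 11*(42 - 7*I*√7))/(11 + (42 - 7*I*√7)) - 7538 = (1 + (42 - 7*I*√7)² + (462 - 77*I*√7))/(53 - 7*I*√7) - 7538 = (463 + (42 - 7*I*√7)² - 77*I*√7)/(53 - 7*I*√7) - 7538 = -7538 + (463 + (42 - 7*I*√7)² - 77*I*√7)/(53 - 7*I*√7)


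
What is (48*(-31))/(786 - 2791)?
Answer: 1488/2005 ≈ 0.74214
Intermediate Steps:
(48*(-31))/(786 - 2791) = -1488/(-2005) = -1488*(-1/2005) = 1488/2005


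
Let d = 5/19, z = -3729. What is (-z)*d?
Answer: 18645/19 ≈ 981.32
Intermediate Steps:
d = 5/19 (d = 5*(1/19) = 5/19 ≈ 0.26316)
(-z)*d = -1*(-3729)*(5/19) = 3729*(5/19) = 18645/19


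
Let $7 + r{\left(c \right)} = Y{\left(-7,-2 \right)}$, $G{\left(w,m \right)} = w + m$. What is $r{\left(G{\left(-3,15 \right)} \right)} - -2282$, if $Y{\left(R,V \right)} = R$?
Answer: $2268$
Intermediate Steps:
$G{\left(w,m \right)} = m + w$
$r{\left(c \right)} = -14$ ($r{\left(c \right)} = -7 - 7 = -14$)
$r{\left(G{\left(-3,15 \right)} \right)} - -2282 = -14 - -2282 = -14 + 2282 = 2268$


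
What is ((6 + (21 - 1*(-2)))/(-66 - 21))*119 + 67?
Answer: 82/3 ≈ 27.333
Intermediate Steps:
((6 + (21 - 1*(-2)))/(-66 - 21))*119 + 67 = ((6 + (21 + 2))/(-87))*119 + 67 = ((6 + 23)*(-1/87))*119 + 67 = (29*(-1/87))*119 + 67 = -⅓*119 + 67 = -119/3 + 67 = 82/3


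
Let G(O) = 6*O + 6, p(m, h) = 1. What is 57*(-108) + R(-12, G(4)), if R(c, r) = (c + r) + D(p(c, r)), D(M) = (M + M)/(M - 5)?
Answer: -12277/2 ≈ -6138.5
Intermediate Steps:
D(M) = 2*M/(-5 + M) (D(M) = (2*M)/(-5 + M) = 2*M/(-5 + M))
G(O) = 6 + 6*O
R(c, r) = -1/2 + c + r (R(c, r) = (c + r) + 2*1/(-5 + 1) = (c + r) + 2*1/(-4) = (c + r) + 2*1*(-1/4) = (c + r) - 1/2 = -1/2 + c + r)
57*(-108) + R(-12, G(4)) = 57*(-108) + (-1/2 - 12 + (6 + 6*4)) = -6156 + (-1/2 - 12 + (6 + 24)) = -6156 + (-1/2 - 12 + 30) = -6156 + 35/2 = -12277/2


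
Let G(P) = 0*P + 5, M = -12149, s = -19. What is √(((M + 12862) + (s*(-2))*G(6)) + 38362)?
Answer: √39265 ≈ 198.15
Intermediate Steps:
G(P) = 5 (G(P) = 0 + 5 = 5)
√(((M + 12862) + (s*(-2))*G(6)) + 38362) = √(((-12149 + 12862) - 19*(-2)*5) + 38362) = √((713 + 38*5) + 38362) = √((713 + 190) + 38362) = √(903 + 38362) = √39265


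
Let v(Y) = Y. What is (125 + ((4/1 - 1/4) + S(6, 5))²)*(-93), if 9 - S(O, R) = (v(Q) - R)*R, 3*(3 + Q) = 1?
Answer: -12206839/48 ≈ -2.5431e+5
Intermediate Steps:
Q = -8/3 (Q = -3 + (⅓)*1 = -3 + ⅓ = -8/3 ≈ -2.6667)
S(O, R) = 9 - R*(-8/3 - R) (S(O, R) = 9 - (-8/3 - R)*R = 9 - R*(-8/3 - R))
(125 + ((4/1 - 1/4) + S(6, 5))²)*(-93) = (125 + ((4/1 - 1/4) + (9 + 5² + (8/3)*5))²)*(-93) = (125 + ((4*1 - 1*¼) + (9 + 25 + 40/3))²)*(-93) = (125 + ((4 - ¼) + 142/3)²)*(-93) = (125 + (15/4 + 142/3)²)*(-93) = (125 + (613/12)²)*(-93) = (125 + 375769/144)*(-93) = (393769/144)*(-93) = -12206839/48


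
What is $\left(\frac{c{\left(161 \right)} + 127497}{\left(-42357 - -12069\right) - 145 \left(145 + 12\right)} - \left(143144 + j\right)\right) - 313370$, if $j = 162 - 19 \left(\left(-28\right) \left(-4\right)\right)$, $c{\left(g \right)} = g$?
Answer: $- \frac{24115262702}{53053} \approx -4.5455 \cdot 10^{5}$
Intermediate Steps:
$j = -1966$ ($j = 162 - 2128 = -1966$)
$\left(\frac{c{\left(161 \right)} + 127497}{\left(-42357 - -12069\right) - 145 \left(145 + 12\right)} - \left(143144 + j\right)\right) - 313370 = \left(\frac{161 + 127497}{\left(-42357 - -12069\right) - 145 \left(145 + 12\right)} - 141178\right) - 313370 = \left(\frac{127658}{\left(-42357 + 12069\right) - 22765} + \left(-143144 + 1966\right)\right) - 313370 = \left(\frac{127658}{-30288 - 22765} - 141178\right) - 313370 = \left(\frac{127658}{-53053} - 141178\right) - 313370 = \left(127658 \left(- \frac{1}{53053}\right) - 141178\right) - 313370 = \left(- \frac{127658}{53053} - 141178\right) - 313370 = - \frac{7490044092}{53053} - 313370 = - \frac{24115262702}{53053}$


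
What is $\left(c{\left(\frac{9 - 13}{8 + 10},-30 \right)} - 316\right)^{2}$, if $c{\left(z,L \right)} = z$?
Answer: $\frac{8099716}{81} \approx 99997.0$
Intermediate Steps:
$\left(c{\left(\frac{9 - 13}{8 + 10},-30 \right)} - 316\right)^{2} = \left(\frac{9 - 13}{8 + 10} - 316\right)^{2} = \left(- \frac{4}{18} - 316\right)^{2} = \left(\left(-4\right) \frac{1}{18} - 316\right)^{2} = \left(- \frac{2}{9} - 316\right)^{2} = \left(- \frac{2846}{9}\right)^{2} = \frac{8099716}{81}$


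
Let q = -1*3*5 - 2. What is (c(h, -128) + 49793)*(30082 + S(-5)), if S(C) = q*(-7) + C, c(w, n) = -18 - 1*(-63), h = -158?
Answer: 1504908248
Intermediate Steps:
q = -17 (q = -3*5 - 2 = -15 - 2 = -17)
c(w, n) = 45 (c(w, n) = -18 + 63 = 45)
S(C) = 119 + C (S(C) = -17*(-7) + C = 119 + C)
(c(h, -128) + 49793)*(30082 + S(-5)) = (45 + 49793)*(30082 + (119 - 5)) = 49838*(30082 + 114) = 49838*30196 = 1504908248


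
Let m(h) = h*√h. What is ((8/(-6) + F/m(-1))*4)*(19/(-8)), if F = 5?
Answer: 38/3 - 95*I/2 ≈ 12.667 - 47.5*I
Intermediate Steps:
m(h) = h^(3/2)
((8/(-6) + F/m(-1))*4)*(19/(-8)) = ((8/(-6) + 5/((-1)^(3/2)))*4)*(19/(-8)) = ((8*(-⅙) + 5/((-I)))*4)*(19*(-⅛)) = ((-4/3 + 5*I)*4)*(-19/8) = (-16/3 + 20*I)*(-19/8) = 38/3 - 95*I/2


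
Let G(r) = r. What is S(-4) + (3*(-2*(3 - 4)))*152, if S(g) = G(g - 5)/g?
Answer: 3657/4 ≈ 914.25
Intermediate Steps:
S(g) = (-5 + g)/g (S(g) = (g - 5)/g = (-5 + g)/g)
S(-4) + (3*(-2*(3 - 4)))*152 = (-5 - 4)/(-4) + (3*(-2*(3 - 4)))*152 = -1/4*(-9) + (3*(-2*(-1)))*152 = 9/4 + (3*2)*152 = 9/4 + 6*152 = 9/4 + 912 = 3657/4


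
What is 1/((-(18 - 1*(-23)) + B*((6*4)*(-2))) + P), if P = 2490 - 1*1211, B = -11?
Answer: 1/1766 ≈ 0.00056625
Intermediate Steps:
P = 1279 (P = 2490 - 1211 = 1279)
1/((-(18 - 1*(-23)) + B*((6*4)*(-2))) + P) = 1/((-(18 - 1*(-23)) - 11*6*4*(-2)) + 1279) = 1/((-(18 + 23) - 264*(-2)) + 1279) = 1/((-1*41 - 11*(-48)) + 1279) = 1/((-41 + 528) + 1279) = 1/(487 + 1279) = 1/1766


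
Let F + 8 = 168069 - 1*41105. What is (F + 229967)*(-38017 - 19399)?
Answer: -20493090968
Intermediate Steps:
F = 126956 (F = -8 + (168069 - 1*41105) = -8 + (168069 - 41105) = -8 + 126964 = 126956)
(F + 229967)*(-38017 - 19399) = (126956 + 229967)*(-38017 - 19399) = 356923*(-57416) = -20493090968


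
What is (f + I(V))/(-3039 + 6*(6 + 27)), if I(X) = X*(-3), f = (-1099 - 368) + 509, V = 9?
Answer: 985/2841 ≈ 0.34671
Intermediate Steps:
f = -958 (f = -1467 + 509 = -958)
I(X) = -3*X
(f + I(V))/(-3039 + 6*(6 + 27)) = (-958 - 3*9)/(-3039 + 6*(6 + 27)) = (-958 - 27)/(-3039 + 6*33) = -985/(-3039 + 198) = -985/(-2841) = -985*(-1/2841) = 985/2841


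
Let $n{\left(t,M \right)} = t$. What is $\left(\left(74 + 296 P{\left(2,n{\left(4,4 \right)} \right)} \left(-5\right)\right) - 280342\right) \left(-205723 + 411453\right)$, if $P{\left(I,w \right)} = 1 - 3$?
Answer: $-57050574840$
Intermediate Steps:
$P{\left(I,w \right)} = -2$ ($P{\left(I,w \right)} = 1 - 3 = -2$)
$\left(\left(74 + 296 P{\left(2,n{\left(4,4 \right)} \right)} \left(-5\right)\right) - 280342\right) \left(-205723 + 411453\right) = \left(\left(74 + 296 \left(\left(-2\right) \left(-5\right)\right)\right) - 280342\right) \left(-205723 + 411453\right) = \left(\left(74 + 296 \cdot 10\right) - 280342\right) 205730 = \left(\left(74 + 2960\right) - 280342\right) 205730 = \left(3034 - 280342\right) 205730 = \left(-277308\right) 205730 = -57050574840$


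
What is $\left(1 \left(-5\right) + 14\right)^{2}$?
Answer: $81$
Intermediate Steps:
$\left(1 \left(-5\right) + 14\right)^{2} = \left(-5 + 14\right)^{2} = 9^{2} = 81$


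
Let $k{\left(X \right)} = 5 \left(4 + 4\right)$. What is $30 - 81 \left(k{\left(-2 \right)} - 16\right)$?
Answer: $-1914$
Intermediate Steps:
$k{\left(X \right)} = 40$ ($k{\left(X \right)} = 5 \cdot 8 = 40$)
$30 - 81 \left(k{\left(-2 \right)} - 16\right) = 30 - 81 \left(40 - 16\right) = 30 - 1944 = -1914$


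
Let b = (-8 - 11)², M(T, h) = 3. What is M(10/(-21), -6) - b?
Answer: -358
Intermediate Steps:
b = 361 (b = (-19)² = 361)
M(10/(-21), -6) - b = 3 - 1*361 = 3 - 361 = -358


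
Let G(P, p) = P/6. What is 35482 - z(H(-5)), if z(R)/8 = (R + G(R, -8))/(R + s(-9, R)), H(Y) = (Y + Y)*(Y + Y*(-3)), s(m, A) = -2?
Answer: 5427346/153 ≈ 35473.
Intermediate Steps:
G(P, p) = P/6 (G(P, p) = P*(1/6) = P/6)
H(Y) = -4*Y**2 (H(Y) = (2*Y)*(Y - 3*Y) = (2*Y)*(-2*Y) = -4*Y**2)
z(R) = 28*R/(3*(-2 + R)) (z(R) = 8*((R + R/6)/(R - 2)) = 8*((7*R/6)/(-2 + R)) = 8*(7*R/(6*(-2 + R))) = 28*R/(3*(-2 + R)))
35482 - z(H(-5)) = 35482 - 28*(-4*(-5)**2)/(3*(-2 - 4*(-5)**2)) = 35482 - 28*(-4*25)/(3*(-2 - 4*25)) = 35482 - 28*(-100)/(3*(-2 - 100)) = 35482 - 28*(-100)/(3*(-102)) = 35482 - 28*(-100)*(-1)/(3*102) = 35482 - 1*1400/153 = 35482 - 1400/153 = 5427346/153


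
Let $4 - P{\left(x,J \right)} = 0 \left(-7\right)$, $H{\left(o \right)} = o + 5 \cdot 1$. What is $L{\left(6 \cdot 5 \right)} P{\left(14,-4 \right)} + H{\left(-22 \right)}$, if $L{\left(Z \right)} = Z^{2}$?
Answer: $3583$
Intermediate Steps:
$H{\left(o \right)} = 5 + o$ ($H{\left(o \right)} = o + 5 = 5 + o$)
$P{\left(x,J \right)} = 4$ ($P{\left(x,J \right)} = 4 - 0 \left(-7\right) = 4 - 0 = 4 + 0 = 4$)
$L{\left(6 \cdot 5 \right)} P{\left(14,-4 \right)} + H{\left(-22 \right)} = \left(6 \cdot 5\right)^{2} \cdot 4 + \left(5 - 22\right) = 30^{2} \cdot 4 - 17 = 900 \cdot 4 - 17 = 3600 - 17 = 3583$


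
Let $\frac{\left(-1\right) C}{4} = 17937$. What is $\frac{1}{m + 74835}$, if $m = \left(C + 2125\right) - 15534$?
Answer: $- \frac{1}{10322} \approx -9.688 \cdot 10^{-5}$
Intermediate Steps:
$C = -71748$ ($C = \left(-4\right) 17937 = -71748$)
$m = -85157$ ($m = \left(-71748 + 2125\right) - 15534 = -69623 - 15534 = -85157$)
$\frac{1}{m + 74835} = \frac{1}{-85157 + 74835} = \frac{1}{-10322} = - \frac{1}{10322}$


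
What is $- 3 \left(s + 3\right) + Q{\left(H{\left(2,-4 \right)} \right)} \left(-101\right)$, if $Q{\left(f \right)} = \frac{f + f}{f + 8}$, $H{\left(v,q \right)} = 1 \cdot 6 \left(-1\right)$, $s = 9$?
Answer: $570$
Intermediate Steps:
$H{\left(v,q \right)} = -6$ ($H{\left(v,q \right)} = 6 \left(-1\right) = -6$)
$Q{\left(f \right)} = \frac{2 f}{8 + f}$
$- 3 \left(s + 3\right) + Q{\left(H{\left(2,-4 \right)} \right)} \left(-101\right) = - 3 \left(9 + 3\right) + 2 \left(-6\right) \frac{1}{8 - 6} \left(-101\right) = \left(-3\right) 12 + 2 \left(-6\right) \frac{1}{2} \left(-101\right) = -36 + 2 \left(-6\right) \frac{1}{2} \left(-101\right) = -36 - -606 = -36 + 606 = 570$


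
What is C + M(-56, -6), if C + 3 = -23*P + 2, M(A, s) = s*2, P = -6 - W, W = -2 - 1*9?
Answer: -128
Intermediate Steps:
W = -11 (W = -2 - 9 = -11)
P = 5 (P = -6 - 1*(-11) = -6 + 11 = 5)
M(A, s) = 2*s
C = -116 (C = -3 + (-23*5 + 2) = -3 + (-115 + 2) = -3 - 113 = -116)
C + M(-56, -6) = -116 + 2*(-6) = -116 - 12 = -128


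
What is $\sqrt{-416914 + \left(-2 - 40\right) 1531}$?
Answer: $8 i \sqrt{7519} \approx 693.7 i$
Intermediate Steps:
$\sqrt{-416914 + \left(-2 - 40\right) 1531} = \sqrt{-416914 - 64302} = \sqrt{-481216} = 8 i \sqrt{7519}$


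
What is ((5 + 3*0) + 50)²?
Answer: 3025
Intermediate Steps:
((5 + 3*0) + 50)² = ((5 + 0) + 50)² = (5 + 50)² = 55² = 3025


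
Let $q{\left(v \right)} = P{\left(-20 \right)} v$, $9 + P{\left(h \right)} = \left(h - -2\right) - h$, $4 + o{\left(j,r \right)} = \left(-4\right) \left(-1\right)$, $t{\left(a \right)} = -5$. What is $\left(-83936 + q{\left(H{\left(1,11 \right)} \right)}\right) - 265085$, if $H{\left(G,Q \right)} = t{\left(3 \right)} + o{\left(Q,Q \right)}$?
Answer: $-348986$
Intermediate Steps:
$o{\left(j,r \right)} = 0$ ($o{\left(j,r \right)} = -4 - -4 = -4 + 4 = 0$)
$H{\left(G,Q \right)} = -5$ ($H{\left(G,Q \right)} = -5 + 0 = -5$)
$P{\left(h \right)} = -7$ ($P{\left(h \right)} = -9 + \left(\left(h - -2\right) - h\right) = -9 + \left(\left(h + 2\right) - h\right) = -9 + \left(\left(2 + h\right) - h\right) = -9 + 2 = -7$)
$q{\left(v \right)} = - 7 v$
$\left(-83936 + q{\left(H{\left(1,11 \right)} \right)}\right) - 265085 = \left(-83936 - -35\right) - 265085 = \left(-83936 + 35\right) - 265085 = -83901 - 265085 = -348986$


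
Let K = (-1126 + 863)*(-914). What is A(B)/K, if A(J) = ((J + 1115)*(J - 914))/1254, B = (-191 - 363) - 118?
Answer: -351299/150719514 ≈ -0.0023308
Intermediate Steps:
B = -672 (B = -554 - 118 = -672)
A(J) = (-914 + J)*(1115 + J)/1254 (A(J) = ((1115 + J)*(-914 + J))*(1/1254) = ((-914 + J)*(1115 + J))*(1/1254) = (-914 + J)*(1115 + J)/1254)
K = 240382 (K = -263*(-914) = 240382)
A(B)/K = (-509555/627 + (1/1254)*(-672)² + (67/418)*(-672))/240382 = (-509555/627 + (1/1254)*451584 - 22512/209)*(1/240382) = (-509555/627 + 75264/209 - 22512/209)*(1/240382) = -351299/627*1/240382 = -351299/150719514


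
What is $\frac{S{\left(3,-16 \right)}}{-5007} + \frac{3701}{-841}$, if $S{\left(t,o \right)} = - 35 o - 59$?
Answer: $- \frac{6317416}{1403629} \approx -4.5008$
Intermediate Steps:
$S{\left(t,o \right)} = -59 - 35 o$
$\frac{S{\left(3,-16 \right)}}{-5007} + \frac{3701}{-841} = \frac{-59 - -560}{-5007} + \frac{3701}{-841} = \left(-59 + 560\right) \left(- \frac{1}{5007}\right) + 3701 \left(- \frac{1}{841}\right) = 501 \left(- \frac{1}{5007}\right) - \frac{3701}{841} = - \frac{167}{1669} - \frac{3701}{841} = - \frac{6317416}{1403629}$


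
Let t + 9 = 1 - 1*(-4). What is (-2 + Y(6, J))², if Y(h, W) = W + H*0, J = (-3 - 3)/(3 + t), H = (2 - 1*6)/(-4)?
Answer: 16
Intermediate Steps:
H = 1 (H = (2 - 6)*(-¼) = -4*(-¼) = 1)
t = -4 (t = -9 + (1 - 1*(-4)) = -9 + (1 + 4) = -9 + 5 = -4)
J = 6 (J = (-3 - 3)/(3 - 4) = -6/(-1) = -6*(-1) = 6)
Y(h, W) = W (Y(h, W) = W + 1*0 = W + 0 = W)
(-2 + Y(6, J))² = (-2 + 6)² = 4² = 16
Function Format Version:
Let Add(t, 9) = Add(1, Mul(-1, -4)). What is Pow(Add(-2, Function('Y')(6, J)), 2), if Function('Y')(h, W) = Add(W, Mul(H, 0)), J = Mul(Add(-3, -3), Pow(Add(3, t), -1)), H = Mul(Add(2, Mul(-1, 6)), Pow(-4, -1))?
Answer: 16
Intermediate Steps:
H = 1 (H = Mul(Add(2, -6), Rational(-1, 4)) = Mul(-4, Rational(-1, 4)) = 1)
t = -4 (t = Add(-9, Add(1, Mul(-1, -4))) = Add(-9, Add(1, 4)) = Add(-9, 5) = -4)
J = 6 (J = Mul(Add(-3, -3), Pow(Add(3, -4), -1)) = Mul(-6, Pow(-1, -1)) = Mul(-6, -1) = 6)
Function('Y')(h, W) = W (Function('Y')(h, W) = Add(W, Mul(1, 0)) = Add(W, 0) = W)
Pow(Add(-2, Function('Y')(6, J)), 2) = Pow(Add(-2, 6), 2) = Pow(4, 2) = 16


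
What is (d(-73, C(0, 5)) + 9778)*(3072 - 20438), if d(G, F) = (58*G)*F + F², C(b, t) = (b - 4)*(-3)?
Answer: 710026276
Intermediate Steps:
C(b, t) = 12 - 3*b (C(b, t) = (-4 + b)*(-3) = 12 - 3*b)
d(G, F) = F² + 58*F*G (d(G, F) = 58*F*G + F² = F² + 58*F*G)
(d(-73, C(0, 5)) + 9778)*(3072 - 20438) = ((12 - 3*0)*((12 - 3*0) + 58*(-73)) + 9778)*(3072 - 20438) = ((12 + 0)*((12 + 0) - 4234) + 9778)*(-17366) = (12*(12 - 4234) + 9778)*(-17366) = (12*(-4222) + 9778)*(-17366) = (-50664 + 9778)*(-17366) = -40886*(-17366) = 710026276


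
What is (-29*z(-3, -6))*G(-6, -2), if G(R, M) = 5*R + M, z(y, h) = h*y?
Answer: 16704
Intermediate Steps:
G(R, M) = M + 5*R
(-29*z(-3, -6))*G(-6, -2) = (-(-174)*(-3))*(-2 + 5*(-6)) = (-29*18)*(-2 - 30) = -522*(-32) = 16704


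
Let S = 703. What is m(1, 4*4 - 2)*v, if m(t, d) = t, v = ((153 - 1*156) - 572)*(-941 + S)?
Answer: 136850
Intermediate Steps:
v = 136850 (v = ((153 - 1*156) - 572)*(-941 + 703) = ((153 - 156) - 572)*(-238) = (-3 - 572)*(-238) = -575*(-238) = 136850)
m(1, 4*4 - 2)*v = 1*136850 = 136850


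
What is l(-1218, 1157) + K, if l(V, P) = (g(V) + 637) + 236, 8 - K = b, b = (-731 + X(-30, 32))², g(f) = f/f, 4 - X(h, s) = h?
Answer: -484927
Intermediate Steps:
X(h, s) = 4 - h
g(f) = 1
b = 485809 (b = (-731 + (4 - 1*(-30)))² = (-731 + (4 + 30))² = (-731 + 34)² = (-697)² = 485809)
K = -485801 (K = 8 - 1*485809 = 8 - 485809 = -485801)
l(V, P) = 874 (l(V, P) = (1 + 637) + 236 = 638 + 236 = 874)
l(-1218, 1157) + K = 874 - 485801 = -484927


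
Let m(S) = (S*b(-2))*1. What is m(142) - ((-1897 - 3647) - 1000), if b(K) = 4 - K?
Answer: 7396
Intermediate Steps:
m(S) = 6*S (m(S) = (S*(4 - 1*(-2)))*1 = (S*(4 + 2))*1 = (S*6)*1 = (6*S)*1 = 6*S)
m(142) - ((-1897 - 3647) - 1000) = 6*142 - ((-1897 - 3647) - 1000) = 852 - (-5544 - 1000) = 852 - 1*(-6544) = 852 + 6544 = 7396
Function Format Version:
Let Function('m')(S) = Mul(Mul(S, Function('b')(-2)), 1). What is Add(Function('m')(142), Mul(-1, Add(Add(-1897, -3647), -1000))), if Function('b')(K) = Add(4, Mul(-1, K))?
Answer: 7396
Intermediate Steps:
Function('m')(S) = Mul(6, S) (Function('m')(S) = Mul(Mul(S, Add(4, Mul(-1, -2))), 1) = Mul(Mul(S, Add(4, 2)), 1) = Mul(Mul(S, 6), 1) = Mul(Mul(6, S), 1) = Mul(6, S))
Add(Function('m')(142), Mul(-1, Add(Add(-1897, -3647), -1000))) = Add(Mul(6, 142), Mul(-1, Add(Add(-1897, -3647), -1000))) = Add(852, Mul(-1, Add(-5544, -1000))) = Add(852, Mul(-1, -6544)) = Add(852, 6544) = 7396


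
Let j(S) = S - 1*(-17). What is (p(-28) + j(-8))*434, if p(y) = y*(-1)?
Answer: 16058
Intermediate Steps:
p(y) = -y
j(S) = 17 + S (j(S) = S + 17 = 17 + S)
(p(-28) + j(-8))*434 = (-1*(-28) + (17 - 8))*434 = (28 + 9)*434 = 37*434 = 16058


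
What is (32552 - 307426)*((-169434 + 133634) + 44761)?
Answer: -2463145914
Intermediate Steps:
(32552 - 307426)*((-169434 + 133634) + 44761) = -274874*(-35800 + 44761) = -274874*8961 = -2463145914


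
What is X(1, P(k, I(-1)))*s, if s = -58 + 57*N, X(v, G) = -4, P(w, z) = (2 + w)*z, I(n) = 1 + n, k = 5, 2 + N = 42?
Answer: -8888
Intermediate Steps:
N = 40 (N = -2 + 42 = 40)
P(w, z) = z*(2 + w)
s = 2222 (s = -58 + 57*40 = -58 + 2280 = 2222)
X(1, P(k, I(-1)))*s = -4*2222 = -8888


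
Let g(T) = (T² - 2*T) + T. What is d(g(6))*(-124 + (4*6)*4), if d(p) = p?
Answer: -840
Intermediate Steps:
g(T) = T² - T
d(g(6))*(-124 + (4*6)*4) = (6*(-1 + 6))*(-124 + (4*6)*4) = (6*5)*(-124 + 24*4) = 30*(-124 + 96) = 30*(-28) = -840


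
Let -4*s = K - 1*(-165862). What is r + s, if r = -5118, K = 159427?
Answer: -345761/4 ≈ -86440.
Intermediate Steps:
s = -325289/4 (s = -(159427 - 1*(-165862))/4 = -(159427 + 165862)/4 = -¼*325289 = -325289/4 ≈ -81322.)
r + s = -5118 - 325289/4 = -345761/4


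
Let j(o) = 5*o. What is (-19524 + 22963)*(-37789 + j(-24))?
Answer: -130369051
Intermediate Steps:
(-19524 + 22963)*(-37789 + j(-24)) = (-19524 + 22963)*(-37789 + 5*(-24)) = 3439*(-37789 - 120) = 3439*(-37909) = -130369051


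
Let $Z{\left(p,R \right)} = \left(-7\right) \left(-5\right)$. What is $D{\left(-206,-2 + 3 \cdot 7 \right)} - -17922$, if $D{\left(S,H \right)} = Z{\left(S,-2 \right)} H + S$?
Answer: $18381$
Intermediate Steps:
$Z{\left(p,R \right)} = 35$
$D{\left(S,H \right)} = S + 35 H$ ($D{\left(S,H \right)} = 35 H + S = S + 35 H$)
$D{\left(-206,-2 + 3 \cdot 7 \right)} - -17922 = \left(-206 + 35 \left(-2 + 3 \cdot 7\right)\right) - -17922 = \left(-206 + 35 \left(-2 + 21\right)\right) + 17922 = \left(-206 + 35 \cdot 19\right) + 17922 = \left(-206 + 665\right) + 17922 = 459 + 17922 = 18381$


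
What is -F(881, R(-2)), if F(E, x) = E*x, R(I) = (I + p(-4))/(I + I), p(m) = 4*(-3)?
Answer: -6167/2 ≈ -3083.5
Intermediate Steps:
p(m) = -12
R(I) = (-12 + I)/(2*I) (R(I) = (I - 12)/(I + I) = (-12 + I)/((2*I)) = (-12 + I)*(1/(2*I)) = (-12 + I)/(2*I))
-F(881, R(-2)) = -881*(½)*(-12 - 2)/(-2) = -881*(½)*(-½)*(-14) = -881*7/2 = -1*6167/2 = -6167/2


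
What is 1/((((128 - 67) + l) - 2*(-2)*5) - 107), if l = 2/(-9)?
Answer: -9/236 ≈ -0.038136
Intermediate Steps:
l = -2/9 (l = 2*(-⅑) = -2/9 ≈ -0.22222)
1/((((128 - 67) + l) - 2*(-2)*5) - 107) = 1/((((128 - 67) - 2/9) - 2*(-2)*5) - 107) = 1/(((61 - 2/9) + 4*5) - 107) = 1/((547/9 + 20) - 107) = 1/(727/9 - 107) = 1/(-236/9) = -9/236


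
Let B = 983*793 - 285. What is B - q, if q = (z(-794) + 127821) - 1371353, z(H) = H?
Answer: 2023560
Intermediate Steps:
B = 779234 (B = 779519 - 285 = 779234)
q = -1244326 (q = (-794 + 127821) - 1371353 = 127027 - 1371353 = -1244326)
B - q = 779234 - 1*(-1244326) = 779234 + 1244326 = 2023560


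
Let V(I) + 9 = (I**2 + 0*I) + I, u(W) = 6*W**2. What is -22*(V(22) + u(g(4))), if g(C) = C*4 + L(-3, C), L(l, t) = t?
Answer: -63734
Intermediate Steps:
g(C) = 5*C (g(C) = C*4 + C = 4*C + C = 5*C)
V(I) = -9 + I + I**2 (V(I) = -9 + ((I**2 + 0*I) + I) = -9 + ((I**2 + 0) + I) = -9 + (I**2 + I) = -9 + (I + I**2) = -9 + I + I**2)
-22*(V(22) + u(g(4))) = -22*((-9 + 22 + 22**2) + 6*(5*4)**2) = -22*((-9 + 22 + 484) + 6*20**2) = -22*(497 + 6*400) = -22*(497 + 2400) = -22*2897 = -63734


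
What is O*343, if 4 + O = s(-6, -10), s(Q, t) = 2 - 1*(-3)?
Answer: 343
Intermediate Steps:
s(Q, t) = 5 (s(Q, t) = 2 + 3 = 5)
O = 1 (O = -4 + 5 = 1)
O*343 = 1*343 = 343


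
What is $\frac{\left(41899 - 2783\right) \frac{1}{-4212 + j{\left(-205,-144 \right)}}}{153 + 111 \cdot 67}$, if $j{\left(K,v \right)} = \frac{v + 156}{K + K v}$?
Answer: $- \frac{5212207}{4259879496} \approx -0.0012236$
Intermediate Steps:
$j{\left(K,v \right)} = \frac{156 + v}{K + K v}$
$\frac{\left(41899 - 2783\right) \frac{1}{-4212 + j{\left(-205,-144 \right)}}}{153 + 111 \cdot 67} = \frac{\left(41899 - 2783\right) \frac{1}{-4212 + \frac{156 - 144}{\left(-205\right) \left(1 - 144\right)}}}{153 + 111 \cdot 67} = \frac{39116 \frac{1}{-4212 - \frac{1}{205} \frac{1}{-143} \cdot 12}}{153 + 7437} = \frac{39116 \frac{1}{-4212 - \left(- \frac{1}{29315}\right) 12}}{7590} = \frac{39116}{-4212 + \frac{12}{29315}} \cdot \frac{1}{7590} = \frac{39116}{- \frac{123474768}{29315}} \cdot \frac{1}{7590} = 39116 \left(- \frac{29315}{123474768}\right) \frac{1}{7590} = \left(- \frac{286671385}{30868692}\right) \frac{1}{7590} = - \frac{5212207}{4259879496}$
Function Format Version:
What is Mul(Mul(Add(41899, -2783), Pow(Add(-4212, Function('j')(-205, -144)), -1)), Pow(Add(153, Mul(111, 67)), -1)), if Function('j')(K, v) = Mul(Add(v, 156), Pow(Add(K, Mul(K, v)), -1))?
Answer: Rational(-5212207, 4259879496) ≈ -0.0012236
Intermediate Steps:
Function('j')(K, v) = Mul(Pow(Add(K, Mul(K, v)), -1), Add(156, v)) (Function('j')(K, v) = Mul(Add(156, v), Pow(Add(K, Mul(K, v)), -1)) = Mul(Pow(Add(K, Mul(K, v)), -1), Add(156, v)))
Mul(Mul(Add(41899, -2783), Pow(Add(-4212, Function('j')(-205, -144)), -1)), Pow(Add(153, Mul(111, 67)), -1)) = Mul(Mul(Add(41899, -2783), Pow(Add(-4212, Mul(Pow(-205, -1), Pow(Add(1, -144), -1), Add(156, -144))), -1)), Pow(Add(153, Mul(111, 67)), -1)) = Mul(Mul(39116, Pow(Add(-4212, Mul(Rational(-1, 205), Pow(-143, -1), 12)), -1)), Pow(Add(153, 7437), -1)) = Mul(Mul(39116, Pow(Add(-4212, Mul(Rational(-1, 205), Rational(-1, 143), 12)), -1)), Pow(7590, -1)) = Mul(Mul(39116, Pow(Add(-4212, Rational(12, 29315)), -1)), Rational(1, 7590)) = Mul(Mul(39116, Pow(Rational(-123474768, 29315), -1)), Rational(1, 7590)) = Mul(Mul(39116, Rational(-29315, 123474768)), Rational(1, 7590)) = Mul(Rational(-286671385, 30868692), Rational(1, 7590)) = Rational(-5212207, 4259879496)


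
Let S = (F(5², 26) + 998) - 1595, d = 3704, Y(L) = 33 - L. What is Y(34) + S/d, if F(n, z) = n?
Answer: -1069/926 ≈ -1.1544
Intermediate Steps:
S = -572 (S = (5² + 998) - 1595 = (25 + 998) - 1595 = 1023 - 1595 = -572)
Y(34) + S/d = (33 - 1*34) - 572/3704 = (33 - 34) - 572*1/3704 = -1 - 143/926 = -1069/926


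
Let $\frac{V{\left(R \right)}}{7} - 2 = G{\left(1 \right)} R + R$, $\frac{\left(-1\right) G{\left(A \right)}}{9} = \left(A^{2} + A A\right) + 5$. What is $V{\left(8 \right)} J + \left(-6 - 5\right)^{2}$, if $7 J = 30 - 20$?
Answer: $-4819$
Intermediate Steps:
$G{\left(A \right)} = -45 - 18 A^{2}$ ($G{\left(A \right)} = - 9 \left(\left(A^{2} + A A\right) + 5\right) = - 9 \left(\left(A^{2} + A^{2}\right) + 5\right) = - 9 \left(2 A^{2} + 5\right) = - 9 \left(5 + 2 A^{2}\right) = -45 - 18 A^{2}$)
$J = \frac{10}{7}$ ($J = \frac{30 - 20}{7} = \frac{1}{7} \cdot 10 = \frac{10}{7} \approx 1.4286$)
$V{\left(R \right)} = 14 - 434 R$ ($V{\left(R \right)} = 14 + 7 \left(\left(-45 - 18 \cdot 1^{2}\right) R + R\right) = 14 + 7 \left(\left(-45 - 18\right) R + R\right) = 14 + 7 \left(- 63 R + R\right) = 14 + 7 \left(- 62 R\right) = 14 - 434 R$)
$V{\left(8 \right)} J + \left(-6 - 5\right)^{2} = \left(14 - 3472\right) \frac{10}{7} + \left(-6 - 5\right)^{2} = \left(14 - 3472\right) \frac{10}{7} + \left(-11\right)^{2} = \left(-3458\right) \frac{10}{7} + 121 = -4940 + 121 = -4819$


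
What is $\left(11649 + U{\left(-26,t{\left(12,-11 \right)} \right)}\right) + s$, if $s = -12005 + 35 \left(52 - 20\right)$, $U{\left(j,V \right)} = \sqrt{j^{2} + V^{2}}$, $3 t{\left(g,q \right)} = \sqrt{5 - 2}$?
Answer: $764 + \frac{\sqrt{6087}}{3} \approx 790.01$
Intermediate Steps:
$t{\left(g,q \right)} = \frac{\sqrt{3}}{3}$ ($t{\left(g,q \right)} = \frac{\sqrt{5 - 2}}{3} = \frac{\sqrt{3}}{3}$)
$U{\left(j,V \right)} = \sqrt{V^{2} + j^{2}}$
$s = -10885$ ($s = -12005 + 35 \cdot 32 = -12005 + 1120 = -10885$)
$\left(11649 + U{\left(-26,t{\left(12,-11 \right)} \right)}\right) + s = \left(11649 + \sqrt{\left(\frac{\sqrt{3}}{3}\right)^{2} + \left(-26\right)^{2}}\right) - 10885 = \left(11649 + \sqrt{\frac{1}{3} + 676}\right) - 10885 = \left(11649 + \sqrt{\frac{2029}{3}}\right) - 10885 = \left(11649 + \frac{\sqrt{6087}}{3}\right) - 10885 = 764 + \frac{\sqrt{6087}}{3}$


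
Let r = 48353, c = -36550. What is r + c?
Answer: 11803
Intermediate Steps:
r + c = 48353 - 36550 = 11803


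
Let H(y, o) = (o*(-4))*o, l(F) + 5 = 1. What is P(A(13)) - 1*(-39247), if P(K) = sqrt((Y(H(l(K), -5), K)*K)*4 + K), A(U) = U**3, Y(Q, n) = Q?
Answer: 39247 + 13*I*sqrt(5187) ≈ 39247.0 + 936.27*I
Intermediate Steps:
l(F) = -4 (l(F) = -5 + 1 = -4)
H(y, o) = -4*o**2 (H(y, o) = (-4*o)*o = -4*o**2)
P(K) = sqrt(399)*sqrt(-K) (P(K) = sqrt(((-4*(-5)**2)*K)*4 + K) = sqrt(((-4*25)*K)*4 + K) = sqrt(-100*K*4 + K) = sqrt(-400*K + K) = sqrt(-399*K) = sqrt(399)*sqrt(-K))
P(A(13)) - 1*(-39247) = sqrt(399)*sqrt(-1*13**3) - 1*(-39247) = sqrt(399)*sqrt(-1*2197) + 39247 = sqrt(399)*sqrt(-2197) + 39247 = sqrt(399)*(13*I*sqrt(13)) + 39247 = 13*I*sqrt(5187) + 39247 = 39247 + 13*I*sqrt(5187)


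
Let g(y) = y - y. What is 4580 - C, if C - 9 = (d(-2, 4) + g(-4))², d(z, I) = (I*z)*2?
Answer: 4315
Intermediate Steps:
d(z, I) = 2*I*z
g(y) = 0
C = 265 (C = 9 + (2*4*(-2) + 0)² = 9 + (-16 + 0)² = 9 + (-16)² = 9 + 256 = 265)
4580 - C = 4580 - 1*265 = 4580 - 265 = 4315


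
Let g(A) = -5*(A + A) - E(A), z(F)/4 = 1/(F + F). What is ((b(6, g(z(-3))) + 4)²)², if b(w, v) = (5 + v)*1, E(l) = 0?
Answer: 4879681/81 ≈ 60243.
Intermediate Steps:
z(F) = 2/F (z(F) = 4/(F + F) = 4/((2*F)) = 4*(1/(2*F)) = 2/F)
g(A) = -10*A (g(A) = -5*(A + A) - 1*0 = -10*A + 0 = -10*A)
b(w, v) = 5 + v
((b(6, g(z(-3))) + 4)²)² = (((5 - 20/(-3)) + 4)²)² = (((5 - 20*(-1)/3) + 4)²)² = (((5 - 10*(-⅔)) + 4)²)² = (((5 + 20/3) + 4)²)² = ((35/3 + 4)²)² = ((47/3)²)² = (2209/9)² = 4879681/81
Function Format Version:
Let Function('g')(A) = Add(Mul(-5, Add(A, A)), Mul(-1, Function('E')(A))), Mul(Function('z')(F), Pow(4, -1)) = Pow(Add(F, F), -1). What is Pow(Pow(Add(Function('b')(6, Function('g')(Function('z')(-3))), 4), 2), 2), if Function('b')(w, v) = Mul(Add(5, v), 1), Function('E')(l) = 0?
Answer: Rational(4879681, 81) ≈ 60243.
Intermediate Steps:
Function('z')(F) = Mul(2, Pow(F, -1)) (Function('z')(F) = Mul(4, Pow(Add(F, F), -1)) = Mul(4, Pow(Mul(2, F), -1)) = Mul(4, Mul(Rational(1, 2), Pow(F, -1))) = Mul(2, Pow(F, -1)))
Function('g')(A) = Mul(-10, A) (Function('g')(A) = Add(Mul(-5, Add(A, A)), Mul(-1, 0)) = Add(Mul(-5, Mul(2, A)), 0) = Add(Mul(-10, A), 0) = Mul(-10, A))
Function('b')(w, v) = Add(5, v)
Pow(Pow(Add(Function('b')(6, Function('g')(Function('z')(-3))), 4), 2), 2) = Pow(Pow(Add(Add(5, Mul(-10, Mul(2, Pow(-3, -1)))), 4), 2), 2) = Pow(Pow(Add(Add(5, Mul(-10, Mul(2, Rational(-1, 3)))), 4), 2), 2) = Pow(Pow(Add(Add(5, Mul(-10, Rational(-2, 3))), 4), 2), 2) = Pow(Pow(Add(Add(5, Rational(20, 3)), 4), 2), 2) = Pow(Pow(Add(Rational(35, 3), 4), 2), 2) = Pow(Pow(Rational(47, 3), 2), 2) = Pow(Rational(2209, 9), 2) = Rational(4879681, 81)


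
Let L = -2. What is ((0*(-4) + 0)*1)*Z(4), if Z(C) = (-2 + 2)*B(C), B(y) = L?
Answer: 0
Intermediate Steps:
B(y) = -2
Z(C) = 0 (Z(C) = (-2 + 2)*(-2) = 0*(-2) = 0)
((0*(-4) + 0)*1)*Z(4) = ((0*(-4) + 0)*1)*0 = ((0 + 0)*1)*0 = (0*1)*0 = 0*0 = 0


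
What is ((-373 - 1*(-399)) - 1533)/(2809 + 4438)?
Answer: -1507/7247 ≈ -0.20795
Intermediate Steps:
((-373 - 1*(-399)) - 1533)/(2809 + 4438) = ((-373 + 399) - 1533)/7247 = (26 - 1533)*(1/7247) = -1507*1/7247 = -1507/7247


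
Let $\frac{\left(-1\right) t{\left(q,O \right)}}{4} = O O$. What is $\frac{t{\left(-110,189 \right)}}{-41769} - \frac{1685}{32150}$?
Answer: $\frac{4786603}{1421030} \approx 3.3684$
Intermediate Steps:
$t{\left(q,O \right)} = - 4 O^{2}$ ($t{\left(q,O \right)} = - 4 O O = - 4 O^{2}$)
$\frac{t{\left(-110,189 \right)}}{-41769} - \frac{1685}{32150} = \frac{\left(-4\right) 189^{2}}{-41769} - \frac{1685}{32150} = \left(-4\right) 35721 \left(- \frac{1}{41769}\right) - \frac{337}{6430} = \left(-142884\right) \left(- \frac{1}{41769}\right) - \frac{337}{6430} = \frac{756}{221} - \frac{337}{6430} = \frac{4786603}{1421030}$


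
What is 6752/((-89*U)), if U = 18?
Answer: -3376/801 ≈ -4.2147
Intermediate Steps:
6752/((-89*U)) = 6752/((-89*18)) = 6752/(-1602) = 6752*(-1/1602) = -3376/801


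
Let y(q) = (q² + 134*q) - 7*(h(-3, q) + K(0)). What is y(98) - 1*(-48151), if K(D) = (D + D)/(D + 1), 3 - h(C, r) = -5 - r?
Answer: 70145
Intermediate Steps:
h(C, r) = 8 + r (h(C, r) = 3 - (-5 - r) = 3 + (5 + r) = 8 + r)
K(D) = 2*D/(1 + D) (K(D) = (2*D)/(1 + D) = 2*D/(1 + D))
y(q) = -56 + q² + 127*q (y(q) = (q² + 134*q) - 7*((8 + q) + 2*0/(1 + 0)) = (q² + 134*q) - 7*((8 + q) + 2*0/1) = (q² + 134*q) - 7*((8 + q) + 2*0*1) = (q² + 134*q) - 7*((8 + q) + 0) = (q² + 134*q) - 7*(8 + q) = (q² + 134*q) + (-56 - 7*q) = -56 + q² + 127*q)
y(98) - 1*(-48151) = (-56 + 98² + 127*98) - 1*(-48151) = (-56 + 9604 + 12446) + 48151 = 21994 + 48151 = 70145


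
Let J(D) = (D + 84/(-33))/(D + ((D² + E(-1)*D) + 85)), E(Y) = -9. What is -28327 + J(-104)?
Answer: -3655968773/129063 ≈ -28327.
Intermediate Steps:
J(D) = (-28/11 + D)/(85 + D² - 8*D) (J(D) = (D + 84/(-33))/(D + ((D² - 9*D) + 85)) = (D + 84*(-1/33))/(D + (85 + D² - 9*D)) = (D - 28/11)/(85 + D² - 8*D) = (-28/11 + D)/(85 + D² - 8*D))
-28327 + J(-104) = -28327 + (-28/11 - 104)/(85 + (-104)² - 8*(-104)) = -28327 - 1172/11/(85 + 10816 + 832) = -28327 - 1172/11/11733 = -28327 + (1/11733)*(-1172/11) = -28327 - 1172/129063 = -3655968773/129063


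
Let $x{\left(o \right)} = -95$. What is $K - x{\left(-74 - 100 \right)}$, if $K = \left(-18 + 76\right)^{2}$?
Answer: $3459$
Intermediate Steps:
$K = 3364$ ($K = 58^{2} = 3364$)
$K - x{\left(-74 - 100 \right)} = 3364 - -95 = 3364 + 95 = 3459$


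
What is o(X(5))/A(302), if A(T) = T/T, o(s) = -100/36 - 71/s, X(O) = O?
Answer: -764/45 ≈ -16.978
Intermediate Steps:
o(s) = -25/9 - 71/s (o(s) = -100*1/36 - 71/s = -25/9 - 71/s)
A(T) = 1
o(X(5))/A(302) = (-25/9 - 71/5)/1 = (-25/9 - 71*1/5)*1 = (-25/9 - 71/5)*1 = -764/45*1 = -764/45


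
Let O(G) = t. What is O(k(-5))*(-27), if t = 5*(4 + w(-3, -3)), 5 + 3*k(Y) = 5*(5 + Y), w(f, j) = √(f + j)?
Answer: -540 - 135*I*√6 ≈ -540.0 - 330.68*I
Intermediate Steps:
k(Y) = 20/3 + 5*Y/3 (k(Y) = -5/3 + (5*(5 + Y))/3 = -5/3 + (25 + 5*Y)/3 = -5/3 + (25/3 + 5*Y/3) = 20/3 + 5*Y/3)
t = 20 + 5*I*√6 (t = 5*(4 + √(-3 - 3)) = 5*(4 + √(-6)) = 5*(4 + I*√6) = 20 + 5*I*√6 ≈ 20.0 + 12.247*I)
O(G) = 20 + 5*I*√6
O(k(-5))*(-27) = (20 + 5*I*√6)*(-27) = -540 - 135*I*√6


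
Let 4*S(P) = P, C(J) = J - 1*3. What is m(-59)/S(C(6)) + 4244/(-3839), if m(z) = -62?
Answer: -964804/11517 ≈ -83.772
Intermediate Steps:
C(J) = -3 + J (C(J) = J - 3 = -3 + J)
S(P) = P/4
m(-59)/S(C(6)) + 4244/(-3839) = -62*4/(-3 + 6) + 4244/(-3839) = -62/((¼)*3) + 4244*(-1/3839) = -62/¾ - 4244/3839 = -62*4/3 - 4244/3839 = -248/3 - 4244/3839 = -964804/11517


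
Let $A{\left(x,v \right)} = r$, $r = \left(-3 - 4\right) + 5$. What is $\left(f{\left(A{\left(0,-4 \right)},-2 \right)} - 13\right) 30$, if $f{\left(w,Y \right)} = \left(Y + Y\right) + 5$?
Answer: $-360$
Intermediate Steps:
$r = -2$ ($r = -7 + 5 = -2$)
$A{\left(x,v \right)} = -2$
$f{\left(w,Y \right)} = 5 + 2 Y$ ($f{\left(w,Y \right)} = 2 Y + 5 = 5 + 2 Y$)
$\left(f{\left(A{\left(0,-4 \right)},-2 \right)} - 13\right) 30 = \left(\left(5 + 2 \left(-2\right)\right) - 13\right) 30 = \left(\left(5 - 4\right) - 13\right) 30 = \left(1 - 13\right) 30 = \left(-12\right) 30 = -360$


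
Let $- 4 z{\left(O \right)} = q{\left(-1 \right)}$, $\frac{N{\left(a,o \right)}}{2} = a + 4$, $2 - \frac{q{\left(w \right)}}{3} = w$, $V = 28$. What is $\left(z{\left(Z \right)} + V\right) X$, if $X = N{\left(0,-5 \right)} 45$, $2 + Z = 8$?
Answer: $9270$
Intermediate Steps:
$q{\left(w \right)} = 6 - 3 w$
$Z = 6$ ($Z = -2 + 8 = 6$)
$N{\left(a,o \right)} = 8 + 2 a$ ($N{\left(a,o \right)} = 2 \left(a + 4\right) = 2 \left(4 + a\right) = 8 + 2 a$)
$X = 360$ ($X = \left(8 + 2 \cdot 0\right) 45 = \left(8 + 0\right) 45 = 8 \cdot 45 = 360$)
$z{\left(O \right)} = - \frac{9}{4}$ ($z{\left(O \right)} = - \frac{6 - -3}{4} = - \frac{6 + 3}{4} = \left(- \frac{1}{4}\right) 9 = - \frac{9}{4}$)
$\left(z{\left(Z \right)} + V\right) X = \left(- \frac{9}{4} + 28\right) 360 = \frac{103}{4} \cdot 360 = 9270$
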